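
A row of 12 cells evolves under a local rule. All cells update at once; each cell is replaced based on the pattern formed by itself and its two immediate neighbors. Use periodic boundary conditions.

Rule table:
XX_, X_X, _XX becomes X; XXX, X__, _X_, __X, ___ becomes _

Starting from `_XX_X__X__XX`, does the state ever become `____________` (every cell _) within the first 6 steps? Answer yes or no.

XXXX______XX
___X______X_
____________
all cells are _ at step 3

yes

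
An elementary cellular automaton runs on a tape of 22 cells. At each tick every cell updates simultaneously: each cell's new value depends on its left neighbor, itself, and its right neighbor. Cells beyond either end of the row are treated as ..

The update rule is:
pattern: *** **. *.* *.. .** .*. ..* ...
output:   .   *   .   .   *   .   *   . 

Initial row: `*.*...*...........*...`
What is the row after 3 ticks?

tick 1: .....*...........*....
tick 2: ....*...........*.....
tick 3: ...*...........*......

...*...........*......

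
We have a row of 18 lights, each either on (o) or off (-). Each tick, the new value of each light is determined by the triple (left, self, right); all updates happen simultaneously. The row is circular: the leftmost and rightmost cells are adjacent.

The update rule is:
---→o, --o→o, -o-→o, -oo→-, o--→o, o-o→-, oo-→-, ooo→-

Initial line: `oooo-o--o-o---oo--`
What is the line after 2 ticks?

ooooo---------oo--

-----oooo-oooo--oo
ooooo---------oo--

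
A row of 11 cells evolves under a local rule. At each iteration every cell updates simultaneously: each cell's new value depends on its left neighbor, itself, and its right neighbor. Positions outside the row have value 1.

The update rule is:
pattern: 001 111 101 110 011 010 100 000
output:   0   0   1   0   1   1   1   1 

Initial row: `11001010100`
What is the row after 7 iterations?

iteration 1: 00101111110
iteration 2: 10111000001
iteration 3: 01100111101
iteration 4: 11010100011
iteration 5: 00111111010
iteration 6: 10100000111
iteration 7: 01111110100

01111110100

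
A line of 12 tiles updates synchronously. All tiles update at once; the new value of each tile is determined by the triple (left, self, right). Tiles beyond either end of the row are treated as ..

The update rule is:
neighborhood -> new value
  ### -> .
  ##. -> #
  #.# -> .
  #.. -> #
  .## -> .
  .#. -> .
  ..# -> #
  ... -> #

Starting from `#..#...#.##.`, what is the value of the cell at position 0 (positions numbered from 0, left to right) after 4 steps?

#

step 1: .##.###...##
step 2: #.#...####.#
step 3: ...###...#..
step 4: ###..####.##
position 0 holds #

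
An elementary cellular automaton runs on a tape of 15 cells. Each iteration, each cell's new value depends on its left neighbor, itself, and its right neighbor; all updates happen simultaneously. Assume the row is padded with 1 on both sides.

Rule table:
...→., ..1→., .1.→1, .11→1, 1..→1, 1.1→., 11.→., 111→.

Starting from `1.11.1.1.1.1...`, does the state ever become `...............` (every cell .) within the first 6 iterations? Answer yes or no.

no

..1..1.1.1.11..
1.11.1.1.1.1.1.
..1..1.1.1.1.1.
1.11.1.1.1.1.1.  (repeats iteration 2; period 2)
iteration 6: 1.11.1.1.1.1.1.
iteration 6 is 1.11.1.1.1.1.1., still not uniform .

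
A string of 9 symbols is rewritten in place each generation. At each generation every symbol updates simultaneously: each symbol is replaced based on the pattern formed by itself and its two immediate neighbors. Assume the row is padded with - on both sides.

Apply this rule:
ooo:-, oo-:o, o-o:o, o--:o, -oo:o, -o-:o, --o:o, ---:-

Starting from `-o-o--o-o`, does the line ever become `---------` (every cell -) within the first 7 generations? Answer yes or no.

no

ooooooooo
o-------o
oo-----oo
ooo---ooo
o-oo-oo-o
ooooooooo  (repeats generation 1; period 5)
generation 7: o-------o
generation 7 is o-------o, still not uniform -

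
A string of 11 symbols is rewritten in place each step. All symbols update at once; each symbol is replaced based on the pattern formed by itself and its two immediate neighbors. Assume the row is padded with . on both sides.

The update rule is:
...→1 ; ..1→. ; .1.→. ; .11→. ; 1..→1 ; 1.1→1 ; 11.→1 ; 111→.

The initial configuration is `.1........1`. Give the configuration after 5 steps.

11111...111

step 1: ..1111111..
step 2: 1.......111
step 3: .111111...1
step 4: ......111..
step 5: 11111...111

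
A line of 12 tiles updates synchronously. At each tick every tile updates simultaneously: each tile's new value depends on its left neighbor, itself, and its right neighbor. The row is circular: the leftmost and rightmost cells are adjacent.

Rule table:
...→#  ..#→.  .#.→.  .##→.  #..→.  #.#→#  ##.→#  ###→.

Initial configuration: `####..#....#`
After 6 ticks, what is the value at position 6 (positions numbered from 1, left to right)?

.

tick 1: ...#....##..
tick 2: ##...##..#.#
tick 3: .#.#..#...#.
tick 4: ..#.....#...
tick 5: #...###...##
tick 6: #.#...#.#...
position 6 holds .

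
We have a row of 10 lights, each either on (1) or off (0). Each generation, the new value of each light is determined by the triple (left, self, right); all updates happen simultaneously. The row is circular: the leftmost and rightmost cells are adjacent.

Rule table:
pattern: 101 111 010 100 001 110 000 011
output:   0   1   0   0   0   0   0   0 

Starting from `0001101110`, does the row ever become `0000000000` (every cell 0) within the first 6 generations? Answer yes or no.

generation 1: 0000000100
generation 2: 0000000000
all cells are 0 at generation 2

yes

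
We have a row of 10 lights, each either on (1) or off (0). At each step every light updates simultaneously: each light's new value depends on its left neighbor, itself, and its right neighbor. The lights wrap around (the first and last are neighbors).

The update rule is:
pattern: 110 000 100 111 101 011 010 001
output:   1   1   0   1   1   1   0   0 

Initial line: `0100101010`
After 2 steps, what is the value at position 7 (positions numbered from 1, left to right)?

1

0000010100
1111001001
position 7 holds 1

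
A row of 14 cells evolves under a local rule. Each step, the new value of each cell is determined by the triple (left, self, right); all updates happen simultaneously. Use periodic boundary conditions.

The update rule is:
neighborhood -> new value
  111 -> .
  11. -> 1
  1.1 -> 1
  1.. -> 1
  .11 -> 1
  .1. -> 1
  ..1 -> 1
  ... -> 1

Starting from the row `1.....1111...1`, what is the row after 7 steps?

1111111..11111

1111111..11111
......1111....
1111111..11111  (repeats step 1; period 2)
step 7: 1111111..11111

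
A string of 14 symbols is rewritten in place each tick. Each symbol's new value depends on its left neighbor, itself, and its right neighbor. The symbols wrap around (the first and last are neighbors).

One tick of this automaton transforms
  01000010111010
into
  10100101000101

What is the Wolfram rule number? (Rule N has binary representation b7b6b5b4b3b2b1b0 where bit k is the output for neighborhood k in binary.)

50

position 9: 111 → 0  (bit 7 = 0)
position 10: 110 → 0  (bit 6 = 0)
position 7: 101 → 1  (bit 5 = 1)
position 2: 100 → 1  (bit 4 = 1)
position 8: 011 → 0  (bit 3 = 0)
position 1: 010 → 0  (bit 2 = 0)
position 0: 001 → 1  (bit 1 = 1)
position 3: 000 → 0  (bit 0 = 0)
bits b7..b0 = 00110010 = 50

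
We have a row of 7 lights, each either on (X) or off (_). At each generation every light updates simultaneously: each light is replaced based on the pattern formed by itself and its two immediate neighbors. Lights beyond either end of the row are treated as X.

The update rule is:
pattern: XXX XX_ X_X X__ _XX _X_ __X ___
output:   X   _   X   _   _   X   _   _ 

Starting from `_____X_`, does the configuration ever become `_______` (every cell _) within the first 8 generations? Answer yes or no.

_____XX
______X
_______
all cells are _ at generation 3

yes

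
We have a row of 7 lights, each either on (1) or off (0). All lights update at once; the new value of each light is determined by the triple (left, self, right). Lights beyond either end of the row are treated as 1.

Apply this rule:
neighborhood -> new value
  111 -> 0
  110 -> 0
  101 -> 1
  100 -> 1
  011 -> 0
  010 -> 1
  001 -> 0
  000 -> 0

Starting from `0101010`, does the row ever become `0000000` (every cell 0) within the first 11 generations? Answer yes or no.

1111111
0000000
all cells are 0 at generation 2

yes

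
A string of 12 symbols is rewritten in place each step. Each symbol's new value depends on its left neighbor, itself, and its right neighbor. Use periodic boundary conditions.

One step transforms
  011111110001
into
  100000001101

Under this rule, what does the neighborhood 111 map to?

At position 2 the neighborhood is 111; the next row has 0 there.

0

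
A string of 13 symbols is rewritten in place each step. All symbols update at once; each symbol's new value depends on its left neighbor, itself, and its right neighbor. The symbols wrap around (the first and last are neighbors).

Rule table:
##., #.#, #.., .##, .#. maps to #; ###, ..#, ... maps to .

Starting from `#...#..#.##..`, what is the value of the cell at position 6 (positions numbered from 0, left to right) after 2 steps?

##..##.#####.
###.####...##
position 6 holds #

#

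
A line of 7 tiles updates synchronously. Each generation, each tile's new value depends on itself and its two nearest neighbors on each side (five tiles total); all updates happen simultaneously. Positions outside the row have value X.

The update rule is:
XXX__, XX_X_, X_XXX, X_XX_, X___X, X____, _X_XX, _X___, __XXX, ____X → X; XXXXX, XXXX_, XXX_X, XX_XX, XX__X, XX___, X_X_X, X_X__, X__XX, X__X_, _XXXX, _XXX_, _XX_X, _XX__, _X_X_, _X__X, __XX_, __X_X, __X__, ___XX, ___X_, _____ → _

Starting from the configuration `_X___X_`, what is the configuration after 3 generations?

X_XX__X
__X___X
___XX_X

___XX_X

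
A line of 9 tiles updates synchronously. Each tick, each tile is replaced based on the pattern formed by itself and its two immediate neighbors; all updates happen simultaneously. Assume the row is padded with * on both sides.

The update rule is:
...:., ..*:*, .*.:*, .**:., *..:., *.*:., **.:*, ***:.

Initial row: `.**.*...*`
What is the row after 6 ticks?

..*.*..*.
.**.*.**.
..*.*..*.  (repeats tick 1; period 2)
tick 6: .**.*.**.

.**.*.**.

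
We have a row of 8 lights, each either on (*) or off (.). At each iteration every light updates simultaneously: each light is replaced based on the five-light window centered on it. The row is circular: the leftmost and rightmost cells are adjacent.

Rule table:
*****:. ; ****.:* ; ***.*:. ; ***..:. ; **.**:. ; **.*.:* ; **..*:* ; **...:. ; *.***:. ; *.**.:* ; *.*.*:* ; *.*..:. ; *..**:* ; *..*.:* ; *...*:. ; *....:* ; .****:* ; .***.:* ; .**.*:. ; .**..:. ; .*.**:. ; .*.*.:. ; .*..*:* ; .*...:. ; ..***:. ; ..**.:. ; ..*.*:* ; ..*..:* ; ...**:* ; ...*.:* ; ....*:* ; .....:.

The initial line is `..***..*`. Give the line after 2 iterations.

**.*.***
*.**..*.

*.**..*.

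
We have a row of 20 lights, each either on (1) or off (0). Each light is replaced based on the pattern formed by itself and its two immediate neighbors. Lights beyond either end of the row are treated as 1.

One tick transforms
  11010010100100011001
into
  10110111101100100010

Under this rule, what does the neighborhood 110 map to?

At position 1 the neighborhood is 110; the next row has 0 there.

0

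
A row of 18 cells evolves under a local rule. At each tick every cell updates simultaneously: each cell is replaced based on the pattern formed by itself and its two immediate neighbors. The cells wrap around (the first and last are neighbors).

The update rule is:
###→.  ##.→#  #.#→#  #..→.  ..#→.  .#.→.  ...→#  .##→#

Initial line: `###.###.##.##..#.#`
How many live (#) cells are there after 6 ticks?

..###.#######...##
..#.###.....#.#.##
...##.#.###..#.###
.#.###.##.#...##.#
#.##.#####..#.###.
.#####...#...##.##
count of #: 10

10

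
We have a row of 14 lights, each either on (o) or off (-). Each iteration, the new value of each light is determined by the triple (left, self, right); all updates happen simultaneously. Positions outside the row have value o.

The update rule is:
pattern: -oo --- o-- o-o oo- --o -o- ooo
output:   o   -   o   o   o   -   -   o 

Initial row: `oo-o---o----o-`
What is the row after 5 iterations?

ooooooo-o---oo

ooo-o---o----o
oooo-o---o---o
ooooo-o---o--o
oooooo-o---o-o
ooooooo-o---oo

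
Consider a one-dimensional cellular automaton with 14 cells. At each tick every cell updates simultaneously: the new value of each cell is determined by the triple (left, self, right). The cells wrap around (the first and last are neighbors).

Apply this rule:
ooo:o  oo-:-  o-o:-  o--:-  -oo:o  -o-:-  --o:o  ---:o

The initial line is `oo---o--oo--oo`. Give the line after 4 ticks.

o--oo--oo--ooo
--oo--oo--oooo
-oo--oo--oooo-
oo--oo--oooo--

oo--oo--oooo--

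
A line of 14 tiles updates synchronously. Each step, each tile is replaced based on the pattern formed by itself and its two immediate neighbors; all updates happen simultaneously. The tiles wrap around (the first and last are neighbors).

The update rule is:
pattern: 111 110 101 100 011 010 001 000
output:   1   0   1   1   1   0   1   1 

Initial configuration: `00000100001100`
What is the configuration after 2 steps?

11110111110111

11111011111011
11110111110111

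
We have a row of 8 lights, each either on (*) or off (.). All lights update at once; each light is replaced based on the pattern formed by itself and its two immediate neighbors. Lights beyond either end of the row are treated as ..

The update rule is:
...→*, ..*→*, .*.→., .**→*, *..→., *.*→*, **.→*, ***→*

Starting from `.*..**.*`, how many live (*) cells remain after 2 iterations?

5

*..****.
..*****.
count of *: 5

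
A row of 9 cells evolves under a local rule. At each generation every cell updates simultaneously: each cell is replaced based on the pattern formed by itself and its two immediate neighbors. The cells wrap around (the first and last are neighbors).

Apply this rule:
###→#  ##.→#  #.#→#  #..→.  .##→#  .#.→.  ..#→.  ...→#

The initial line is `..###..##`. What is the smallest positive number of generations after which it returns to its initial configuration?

generation 1: ..###..##

1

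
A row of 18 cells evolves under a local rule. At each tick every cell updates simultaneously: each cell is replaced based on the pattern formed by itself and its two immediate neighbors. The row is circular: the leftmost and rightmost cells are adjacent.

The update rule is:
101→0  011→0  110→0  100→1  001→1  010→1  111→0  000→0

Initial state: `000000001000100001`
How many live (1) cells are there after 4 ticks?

100000011101110011
010000100000001100
111001110000010010
000110001000111110
count of 1: 8

8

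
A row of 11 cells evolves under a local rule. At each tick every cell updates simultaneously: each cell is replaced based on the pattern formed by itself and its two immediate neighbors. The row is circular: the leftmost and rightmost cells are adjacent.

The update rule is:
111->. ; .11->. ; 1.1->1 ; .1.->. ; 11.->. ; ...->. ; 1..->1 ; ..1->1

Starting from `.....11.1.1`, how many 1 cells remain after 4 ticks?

6

1...1..1.1.
.1.1.11.1.1
1.1.1..1.1.
.1.1.11.1.1
count of 1: 6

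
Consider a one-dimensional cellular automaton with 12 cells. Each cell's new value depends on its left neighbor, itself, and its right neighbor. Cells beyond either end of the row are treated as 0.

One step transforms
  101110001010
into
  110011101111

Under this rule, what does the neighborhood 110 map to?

1

At position 4 the neighborhood is 110; the next row has 1 there.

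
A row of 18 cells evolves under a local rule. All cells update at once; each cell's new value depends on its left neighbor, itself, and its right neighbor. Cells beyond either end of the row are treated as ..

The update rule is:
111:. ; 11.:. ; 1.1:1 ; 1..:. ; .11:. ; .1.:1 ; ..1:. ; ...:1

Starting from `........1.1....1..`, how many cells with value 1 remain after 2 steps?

1111111.111.11.1.1
.......1...1..1111
count of 1: 6

6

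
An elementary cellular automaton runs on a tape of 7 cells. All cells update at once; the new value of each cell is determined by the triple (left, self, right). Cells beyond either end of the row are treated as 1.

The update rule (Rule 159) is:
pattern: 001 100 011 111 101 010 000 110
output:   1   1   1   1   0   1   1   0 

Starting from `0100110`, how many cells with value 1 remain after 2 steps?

5

0111100
0111011
count of 1: 5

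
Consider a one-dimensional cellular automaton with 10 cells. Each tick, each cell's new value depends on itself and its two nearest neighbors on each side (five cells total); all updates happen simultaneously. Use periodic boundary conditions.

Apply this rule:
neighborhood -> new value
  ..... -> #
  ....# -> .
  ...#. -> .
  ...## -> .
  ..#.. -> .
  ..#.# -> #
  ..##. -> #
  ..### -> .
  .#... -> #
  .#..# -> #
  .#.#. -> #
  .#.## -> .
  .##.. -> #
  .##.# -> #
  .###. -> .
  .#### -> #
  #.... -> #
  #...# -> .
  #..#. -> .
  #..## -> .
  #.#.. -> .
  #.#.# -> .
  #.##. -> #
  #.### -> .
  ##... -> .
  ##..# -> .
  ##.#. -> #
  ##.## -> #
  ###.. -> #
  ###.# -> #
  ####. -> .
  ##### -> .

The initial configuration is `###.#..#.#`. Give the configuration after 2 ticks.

#.##.#.#..
#.###.#.#.

#.###.#.#.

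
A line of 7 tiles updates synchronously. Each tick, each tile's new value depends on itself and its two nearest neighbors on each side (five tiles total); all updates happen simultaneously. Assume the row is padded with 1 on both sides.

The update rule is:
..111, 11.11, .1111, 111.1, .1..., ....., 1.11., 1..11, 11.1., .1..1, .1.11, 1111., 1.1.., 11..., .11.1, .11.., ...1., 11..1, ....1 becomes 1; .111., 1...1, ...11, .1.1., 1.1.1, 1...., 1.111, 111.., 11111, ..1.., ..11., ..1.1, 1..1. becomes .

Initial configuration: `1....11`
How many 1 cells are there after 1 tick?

4

.1.1.11
count of 1: 4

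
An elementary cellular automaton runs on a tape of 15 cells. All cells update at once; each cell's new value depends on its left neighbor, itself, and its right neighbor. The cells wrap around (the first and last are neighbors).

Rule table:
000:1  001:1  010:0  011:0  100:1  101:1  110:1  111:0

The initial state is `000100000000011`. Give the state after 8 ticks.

111011111111101
001100000000110
110111111111011
011000000001100
101111111110111
110000000011000
011111111101111
100000000110001

100000000110001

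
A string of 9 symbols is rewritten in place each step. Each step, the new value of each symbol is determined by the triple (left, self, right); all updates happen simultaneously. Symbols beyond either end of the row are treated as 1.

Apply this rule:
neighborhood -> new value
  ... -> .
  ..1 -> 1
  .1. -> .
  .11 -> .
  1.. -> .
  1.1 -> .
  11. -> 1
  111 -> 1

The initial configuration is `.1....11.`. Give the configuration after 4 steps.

..1....1.

.....1.1.
....1....
...1....1
..1....1.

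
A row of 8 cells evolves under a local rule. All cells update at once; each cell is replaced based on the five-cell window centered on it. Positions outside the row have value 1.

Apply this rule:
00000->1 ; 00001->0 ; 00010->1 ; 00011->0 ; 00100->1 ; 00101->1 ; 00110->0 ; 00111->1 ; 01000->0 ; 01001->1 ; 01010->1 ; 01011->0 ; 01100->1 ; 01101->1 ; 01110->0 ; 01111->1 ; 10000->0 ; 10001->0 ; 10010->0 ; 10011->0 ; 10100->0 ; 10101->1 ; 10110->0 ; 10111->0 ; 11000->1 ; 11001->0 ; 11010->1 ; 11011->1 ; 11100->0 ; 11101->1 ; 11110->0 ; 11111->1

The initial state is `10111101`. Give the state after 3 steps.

10000011

11010110
01110011
10000011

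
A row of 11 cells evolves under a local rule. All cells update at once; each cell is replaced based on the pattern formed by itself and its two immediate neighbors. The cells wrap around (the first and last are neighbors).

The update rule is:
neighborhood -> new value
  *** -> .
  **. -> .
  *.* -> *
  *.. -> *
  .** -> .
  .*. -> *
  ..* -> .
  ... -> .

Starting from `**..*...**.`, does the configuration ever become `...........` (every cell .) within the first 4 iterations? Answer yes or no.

no

iteration 1: ..*.**....*
iteration 2: *.**..*...*
iteration 3: .*..*.**...
iteration 4: .**.**..*..
iteration 4 is .**.**..*.., still not uniform .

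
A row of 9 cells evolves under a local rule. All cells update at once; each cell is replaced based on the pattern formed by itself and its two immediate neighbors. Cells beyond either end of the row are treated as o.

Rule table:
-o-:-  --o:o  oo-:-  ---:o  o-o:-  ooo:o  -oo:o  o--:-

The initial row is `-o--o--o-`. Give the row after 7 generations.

---oooooo

---o--o--
-oo--o--o
-o--o--oo
---o--ooo
-oo--oooo
-o--ooooo
---oooooo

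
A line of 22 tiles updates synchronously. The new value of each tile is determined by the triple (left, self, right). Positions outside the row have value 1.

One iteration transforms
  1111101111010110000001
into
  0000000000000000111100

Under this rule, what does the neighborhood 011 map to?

At position 6 the neighborhood is 011; the next row has 0 there.

0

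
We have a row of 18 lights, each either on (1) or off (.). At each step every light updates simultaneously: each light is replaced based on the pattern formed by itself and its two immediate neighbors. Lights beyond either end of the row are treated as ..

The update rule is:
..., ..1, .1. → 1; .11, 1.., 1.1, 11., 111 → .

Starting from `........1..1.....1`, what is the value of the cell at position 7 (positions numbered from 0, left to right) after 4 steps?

111111111.11.11111
..................
111111111111111111
..................
position 7 holds .

.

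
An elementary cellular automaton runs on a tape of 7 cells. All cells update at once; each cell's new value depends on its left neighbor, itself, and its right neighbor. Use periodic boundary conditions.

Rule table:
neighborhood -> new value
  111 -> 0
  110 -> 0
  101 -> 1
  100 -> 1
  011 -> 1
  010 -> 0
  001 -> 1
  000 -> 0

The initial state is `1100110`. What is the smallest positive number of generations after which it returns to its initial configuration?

1011101
0110011
1101110
1011001
0110111
1101100
1011011
0110110
1101101
0011011
1110110
1001101
0111011
1100110

14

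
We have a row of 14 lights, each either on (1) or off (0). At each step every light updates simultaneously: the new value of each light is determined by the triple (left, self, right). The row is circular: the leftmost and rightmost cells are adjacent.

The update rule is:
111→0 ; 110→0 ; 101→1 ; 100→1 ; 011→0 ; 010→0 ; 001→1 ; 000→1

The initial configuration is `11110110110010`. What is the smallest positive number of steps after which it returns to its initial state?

00001001001101
11110110110010

2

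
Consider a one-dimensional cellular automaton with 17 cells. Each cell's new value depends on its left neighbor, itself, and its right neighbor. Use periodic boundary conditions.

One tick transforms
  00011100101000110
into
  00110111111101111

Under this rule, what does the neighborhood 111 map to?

0

At position 4 the neighborhood is 111; the next row has 0 there.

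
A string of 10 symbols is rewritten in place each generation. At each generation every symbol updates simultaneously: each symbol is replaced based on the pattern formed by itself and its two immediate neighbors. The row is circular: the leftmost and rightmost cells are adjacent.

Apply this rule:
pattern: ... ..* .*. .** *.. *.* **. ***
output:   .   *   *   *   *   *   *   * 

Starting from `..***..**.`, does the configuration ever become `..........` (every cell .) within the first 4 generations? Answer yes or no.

no

generation 1: .*********
generation 2: **********
generation 3: **********  (fixed point — unchanged through generation 4)
generation 4 is **********, still not uniform .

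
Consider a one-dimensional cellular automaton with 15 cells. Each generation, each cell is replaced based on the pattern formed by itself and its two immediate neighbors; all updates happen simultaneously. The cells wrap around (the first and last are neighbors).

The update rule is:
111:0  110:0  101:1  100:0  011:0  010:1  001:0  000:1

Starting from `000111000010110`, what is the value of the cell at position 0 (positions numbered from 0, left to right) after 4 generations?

110000011011000
000111000100010
110000010101010
000111011111111
position 0 holds 0

0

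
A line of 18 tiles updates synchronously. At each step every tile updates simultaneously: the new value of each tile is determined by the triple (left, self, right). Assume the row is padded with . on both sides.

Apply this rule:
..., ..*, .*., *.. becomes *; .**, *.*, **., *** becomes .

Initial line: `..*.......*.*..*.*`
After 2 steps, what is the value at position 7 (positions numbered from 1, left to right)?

***********.****.*
.................*
position 7 holds .

.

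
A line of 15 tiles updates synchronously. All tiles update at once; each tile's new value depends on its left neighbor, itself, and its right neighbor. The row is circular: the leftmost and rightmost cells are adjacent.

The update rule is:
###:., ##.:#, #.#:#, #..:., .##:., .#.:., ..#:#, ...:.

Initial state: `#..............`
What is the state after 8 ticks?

..............#
.............#.
............#..
...........#...
..........#....
.........#.....
........#......
.......#.......

.......#.......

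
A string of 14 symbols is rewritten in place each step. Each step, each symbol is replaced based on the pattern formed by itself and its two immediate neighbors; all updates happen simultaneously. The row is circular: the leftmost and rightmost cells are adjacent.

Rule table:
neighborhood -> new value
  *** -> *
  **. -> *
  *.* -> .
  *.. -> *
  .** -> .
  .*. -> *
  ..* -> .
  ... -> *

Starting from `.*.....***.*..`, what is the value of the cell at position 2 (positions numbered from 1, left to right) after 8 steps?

*

.*****..**.***
..*****..*..**
*..*****.**..*
**..****..**..
.**..****..**.
..**..****..**
*..**..****..*
**..**..****..
position 2 holds *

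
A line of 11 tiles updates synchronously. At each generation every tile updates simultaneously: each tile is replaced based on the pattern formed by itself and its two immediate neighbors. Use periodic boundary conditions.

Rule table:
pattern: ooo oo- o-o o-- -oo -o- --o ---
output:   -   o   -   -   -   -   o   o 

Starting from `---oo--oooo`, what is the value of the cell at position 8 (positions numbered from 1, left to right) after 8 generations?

o

generation 1: -oo-o-o---o
generation 2: --o-----oo-
generation 3: oo--oooo-o-
generation 4: -o-o---o---
generation 5: o----oo--oo
generation 6: o-ooo-o-o--
generation 7: ----o-----o
generation 8: -ooo--oooo-
position 8 holds o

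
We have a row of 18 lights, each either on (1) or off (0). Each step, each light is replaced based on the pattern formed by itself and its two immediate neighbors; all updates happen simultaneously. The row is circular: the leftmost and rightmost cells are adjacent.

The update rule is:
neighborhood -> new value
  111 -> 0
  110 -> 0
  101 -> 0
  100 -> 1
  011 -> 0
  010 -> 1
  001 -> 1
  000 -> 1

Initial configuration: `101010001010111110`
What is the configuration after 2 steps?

101000000011111111

101011111010000000
101000000011111111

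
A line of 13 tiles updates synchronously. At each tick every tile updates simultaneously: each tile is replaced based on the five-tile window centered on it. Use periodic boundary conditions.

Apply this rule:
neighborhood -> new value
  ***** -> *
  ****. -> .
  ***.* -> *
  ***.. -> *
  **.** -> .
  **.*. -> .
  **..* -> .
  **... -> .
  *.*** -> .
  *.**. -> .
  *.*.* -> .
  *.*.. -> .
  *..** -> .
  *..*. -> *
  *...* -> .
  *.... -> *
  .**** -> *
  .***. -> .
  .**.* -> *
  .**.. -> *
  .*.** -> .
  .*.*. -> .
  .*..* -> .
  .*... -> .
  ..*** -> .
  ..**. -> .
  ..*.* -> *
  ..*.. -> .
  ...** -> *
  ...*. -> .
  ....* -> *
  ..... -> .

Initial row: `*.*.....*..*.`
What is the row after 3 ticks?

......**.*...

....*.*...**.
*.*.*....*.*.
......**.*...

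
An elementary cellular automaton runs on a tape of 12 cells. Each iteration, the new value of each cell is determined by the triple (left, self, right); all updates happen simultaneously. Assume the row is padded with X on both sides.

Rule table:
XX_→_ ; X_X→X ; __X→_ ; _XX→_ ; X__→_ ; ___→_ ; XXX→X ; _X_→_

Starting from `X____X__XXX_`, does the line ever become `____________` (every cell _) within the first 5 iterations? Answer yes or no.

_________X_X
__________X_
___________X
____________
all cells are _ at iteration 4

yes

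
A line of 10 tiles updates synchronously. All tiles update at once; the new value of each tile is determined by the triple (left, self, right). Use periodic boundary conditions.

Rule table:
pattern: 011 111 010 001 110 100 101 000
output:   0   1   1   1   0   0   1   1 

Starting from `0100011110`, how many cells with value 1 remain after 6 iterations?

6

1101101100
0010010001
0110110111
1001001010
1011011111
0100101111
count of 1: 6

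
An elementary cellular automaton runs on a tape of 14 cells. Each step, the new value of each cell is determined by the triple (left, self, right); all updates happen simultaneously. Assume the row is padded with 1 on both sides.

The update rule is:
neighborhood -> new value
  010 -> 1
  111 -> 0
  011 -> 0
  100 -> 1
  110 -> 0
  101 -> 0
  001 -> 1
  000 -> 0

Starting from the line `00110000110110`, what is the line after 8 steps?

11001001000000
00111111100001
11000000010010
00100000111110
11110001000000
00001011100001
10011000010010
01100100111110

01100100111110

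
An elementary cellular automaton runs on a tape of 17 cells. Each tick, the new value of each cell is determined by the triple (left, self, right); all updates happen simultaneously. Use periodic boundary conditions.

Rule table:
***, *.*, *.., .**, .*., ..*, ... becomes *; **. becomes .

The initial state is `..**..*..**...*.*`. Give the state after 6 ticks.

*****.*********.*

***.******.******
**.******.*******
*.******.********
.******.*********
******.*********.
*****.*********.*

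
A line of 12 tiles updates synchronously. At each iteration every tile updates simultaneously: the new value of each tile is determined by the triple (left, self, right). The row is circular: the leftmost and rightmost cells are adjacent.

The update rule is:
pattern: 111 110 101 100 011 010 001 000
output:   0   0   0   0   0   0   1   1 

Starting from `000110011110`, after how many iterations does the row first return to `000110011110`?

24

111000100000
000011001111
011100010000
100001100111
001110001000
110000110011
000111000100
111000011001
000011100010
111100001100
000001110001
011110000110
100000111000
001111000011
010000011100
100111100001
001000001110
110011110000
000100000111
011001111000
100010000011
001100111100
110001000001
000110011110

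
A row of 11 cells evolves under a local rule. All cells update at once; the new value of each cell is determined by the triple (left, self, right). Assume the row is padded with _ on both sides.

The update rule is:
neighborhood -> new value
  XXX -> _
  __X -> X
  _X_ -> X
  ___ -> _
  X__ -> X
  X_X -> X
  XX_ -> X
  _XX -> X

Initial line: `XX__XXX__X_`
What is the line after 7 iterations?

XXXXX_XXXXX
X___XXX___X
XX_XX_XX_XX
XXXXXXXXXXX
X_________X
XX_______XX
XXX_____XXX

XXX_____XXX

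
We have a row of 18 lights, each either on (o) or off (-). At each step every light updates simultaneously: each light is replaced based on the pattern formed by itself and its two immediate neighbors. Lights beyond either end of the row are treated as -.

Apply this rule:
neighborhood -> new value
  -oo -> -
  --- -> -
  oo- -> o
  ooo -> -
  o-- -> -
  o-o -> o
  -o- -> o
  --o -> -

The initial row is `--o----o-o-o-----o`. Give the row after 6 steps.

step 1: --o----ooooo-----o
step 2: --o--------o-----o
step 3: --o--------o-----o  (fixed point — unchanged through step 6)

--o--------o-----o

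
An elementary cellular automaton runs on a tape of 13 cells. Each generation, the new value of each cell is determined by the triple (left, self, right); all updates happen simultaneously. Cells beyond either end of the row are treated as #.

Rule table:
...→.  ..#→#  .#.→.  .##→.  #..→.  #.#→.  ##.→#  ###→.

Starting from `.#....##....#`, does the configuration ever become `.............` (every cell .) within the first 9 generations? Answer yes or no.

no

.....#.#...#.
....#.....#..
...#.....#..#
..#.....#..#.
.#.....#..#..
......#..#..#
.....#..#..#.
....#..#..#..
...#..#..#..#
generation 9 is ...#..#..#..#, still not uniform .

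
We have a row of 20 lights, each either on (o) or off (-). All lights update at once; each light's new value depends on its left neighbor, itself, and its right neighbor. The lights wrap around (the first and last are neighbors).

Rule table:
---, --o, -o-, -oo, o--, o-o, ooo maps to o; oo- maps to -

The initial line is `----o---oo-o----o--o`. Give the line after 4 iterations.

ooooooooo-oooooooooo
oooooooo-ooooooooooo
ooooooo-oooooooooooo
oooooo-ooooooooooooo

oooooo-ooooooooooooo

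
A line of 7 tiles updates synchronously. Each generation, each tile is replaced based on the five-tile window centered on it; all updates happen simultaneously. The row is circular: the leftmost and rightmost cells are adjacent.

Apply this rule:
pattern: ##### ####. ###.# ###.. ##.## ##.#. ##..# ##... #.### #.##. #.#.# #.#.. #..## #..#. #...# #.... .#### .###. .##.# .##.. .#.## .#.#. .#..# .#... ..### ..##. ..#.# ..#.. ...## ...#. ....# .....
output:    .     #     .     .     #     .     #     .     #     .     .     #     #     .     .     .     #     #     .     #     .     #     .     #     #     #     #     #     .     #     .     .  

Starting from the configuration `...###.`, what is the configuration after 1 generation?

...##..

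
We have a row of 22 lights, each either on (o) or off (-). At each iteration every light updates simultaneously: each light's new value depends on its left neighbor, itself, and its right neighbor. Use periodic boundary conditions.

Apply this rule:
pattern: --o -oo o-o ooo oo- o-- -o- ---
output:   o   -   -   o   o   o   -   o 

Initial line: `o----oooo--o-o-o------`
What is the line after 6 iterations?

iteration 1: -oooo-ooooo-----oooooo
iteration 2: --ooo--ooooooooo-ooooo
iteration 3: oo-oooo-oooooooo--oooo
iteration 4: oo--ooo--ooooooooo-ooo
iteration 5: oooo-oooo-oooooooo--oo
iteration 6: oooo--ooo--ooooooooo-o

oooo--ooo--ooooooooo-o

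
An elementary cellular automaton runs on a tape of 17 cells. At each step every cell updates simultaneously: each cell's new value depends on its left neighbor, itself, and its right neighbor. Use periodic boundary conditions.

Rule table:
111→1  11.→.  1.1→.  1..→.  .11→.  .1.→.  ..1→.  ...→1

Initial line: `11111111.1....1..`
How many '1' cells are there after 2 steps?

9

.111111....11....
..1111..11....111
count of 1: 9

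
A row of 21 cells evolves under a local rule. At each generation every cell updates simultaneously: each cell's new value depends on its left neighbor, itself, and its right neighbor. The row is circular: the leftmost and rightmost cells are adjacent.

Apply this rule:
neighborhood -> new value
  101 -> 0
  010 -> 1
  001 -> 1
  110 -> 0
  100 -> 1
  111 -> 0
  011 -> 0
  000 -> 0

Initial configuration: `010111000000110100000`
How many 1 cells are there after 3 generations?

14

generation 1: 110000100001000110000
generation 2: 001001110011101001001
generation 3: 111110001100001111111
count of 1: 14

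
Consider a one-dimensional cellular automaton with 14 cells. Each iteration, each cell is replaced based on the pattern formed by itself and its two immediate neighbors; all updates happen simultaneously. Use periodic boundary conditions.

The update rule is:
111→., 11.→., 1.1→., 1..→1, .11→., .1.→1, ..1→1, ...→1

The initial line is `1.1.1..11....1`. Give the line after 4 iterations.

iteration 1: ..1.111..1111.
iteration 2: 111....11....1
iteration 3: ...1111..1111.
iteration 4: 111....11....1

111....11....1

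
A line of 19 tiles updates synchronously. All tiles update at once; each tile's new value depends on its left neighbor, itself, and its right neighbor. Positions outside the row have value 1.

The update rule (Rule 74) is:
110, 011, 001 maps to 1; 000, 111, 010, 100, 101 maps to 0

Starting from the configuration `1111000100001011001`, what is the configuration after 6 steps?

0100001001110000110

0001001000010011011
0010010000100111010
0100100001001101000
0001000010011100001
0010000100110100011
0100001001110000110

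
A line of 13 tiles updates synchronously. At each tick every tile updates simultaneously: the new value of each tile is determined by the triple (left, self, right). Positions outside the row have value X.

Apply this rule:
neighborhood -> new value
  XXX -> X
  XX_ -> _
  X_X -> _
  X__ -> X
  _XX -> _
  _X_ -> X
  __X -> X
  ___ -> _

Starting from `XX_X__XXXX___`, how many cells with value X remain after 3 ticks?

X__XXX_XX_X_X
_XX_X_____X__
____XX___XXXX
count of X: 6

6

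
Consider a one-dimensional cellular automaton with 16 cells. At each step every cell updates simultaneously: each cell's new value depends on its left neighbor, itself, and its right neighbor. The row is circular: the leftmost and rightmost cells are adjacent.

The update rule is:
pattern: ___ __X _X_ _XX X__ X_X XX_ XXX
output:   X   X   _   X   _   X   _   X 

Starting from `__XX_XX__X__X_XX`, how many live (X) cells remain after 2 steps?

step 1: _XX_XX__X__X_XX_
step 2: XX_XX__X__X_XX__
count of X: 8

8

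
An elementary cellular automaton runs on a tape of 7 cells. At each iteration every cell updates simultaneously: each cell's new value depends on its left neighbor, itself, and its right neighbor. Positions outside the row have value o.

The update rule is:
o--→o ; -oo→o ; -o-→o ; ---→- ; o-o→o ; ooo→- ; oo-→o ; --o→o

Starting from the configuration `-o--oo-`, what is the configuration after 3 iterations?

o-----o

ooooooo
-------
o-----o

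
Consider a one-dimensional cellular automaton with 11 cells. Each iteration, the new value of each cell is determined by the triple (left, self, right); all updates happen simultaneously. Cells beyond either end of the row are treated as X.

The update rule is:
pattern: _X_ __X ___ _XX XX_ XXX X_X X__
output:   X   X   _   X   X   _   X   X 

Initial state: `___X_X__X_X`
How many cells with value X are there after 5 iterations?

iteration 1: X_XXXXXXXXX
iteration 2: XXX________
iteration 3: __XX______X
iteration 4: XXXXX____XX
iteration 5: ____XX__XX_
count of X: 4

4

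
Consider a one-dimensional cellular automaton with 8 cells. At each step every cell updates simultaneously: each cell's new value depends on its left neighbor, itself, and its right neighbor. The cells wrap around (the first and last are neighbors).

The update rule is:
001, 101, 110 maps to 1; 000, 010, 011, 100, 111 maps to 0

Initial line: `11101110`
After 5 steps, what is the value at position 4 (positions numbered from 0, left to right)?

1

step 1: 00110011
step 2: 01010101
step 3: 10101010
step 4: 01010101  (repeats step 2; period 2)
step 5: 10101010
position 4 holds 1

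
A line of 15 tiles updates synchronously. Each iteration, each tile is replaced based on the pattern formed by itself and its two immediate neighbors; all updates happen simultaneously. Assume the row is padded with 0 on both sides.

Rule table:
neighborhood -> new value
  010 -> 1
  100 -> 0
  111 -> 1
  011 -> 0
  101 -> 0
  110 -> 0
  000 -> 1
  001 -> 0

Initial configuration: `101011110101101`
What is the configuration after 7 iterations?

101001100100001

101001100100001
101000000101101
101011110100001
101001100101101
101000000100001
101011110101101  (repeats iteration 0; period 6)
iteration 7: 101001100100001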